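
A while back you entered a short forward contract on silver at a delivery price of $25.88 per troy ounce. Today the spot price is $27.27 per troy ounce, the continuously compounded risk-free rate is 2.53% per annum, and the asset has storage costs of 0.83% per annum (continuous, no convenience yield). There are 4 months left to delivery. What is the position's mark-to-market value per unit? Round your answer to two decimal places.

Current fair forward for the remaining 4 months: F = S·e^((r + u)·T), (r + u) = 0.0253 + 0.0083 = 0.0336
F = 27.27 · e^(0.0336 × 4/12) = 27.27 × 1.011263 = 27.5771
Value of long forward = (F − K)·e^(−rT) = (27.5771 − 25.88) · e^(−0.0253·4/12)
= 1.6971 × 0.991602 = 1.68
Short position value = −(long value) = -$1.68

-$1.68 per troy ounce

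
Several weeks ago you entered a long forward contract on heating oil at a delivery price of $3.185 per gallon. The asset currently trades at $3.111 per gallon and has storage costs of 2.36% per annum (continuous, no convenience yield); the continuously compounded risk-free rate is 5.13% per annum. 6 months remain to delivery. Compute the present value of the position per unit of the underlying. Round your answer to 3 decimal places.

$0.044 per gallon

Current fair forward for the remaining 6 months: F = S·e^((r + u)·T), (r + u) = 0.0513 + 0.0236 = 0.0749
F = 3.111 · e^(0.0749 × 6/12) = 3.111 × 1.038160 = 3.2297
Value of long forward = (F − K)·e^(−rT) = (3.2297 − 3.185) · e^(−0.0513·6/12)
= 0.0447 × 0.974676 = 0.044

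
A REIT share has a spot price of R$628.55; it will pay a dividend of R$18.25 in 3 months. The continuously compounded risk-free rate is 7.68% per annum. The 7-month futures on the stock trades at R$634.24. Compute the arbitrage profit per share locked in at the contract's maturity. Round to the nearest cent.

PV(dividends) I = 18.25·e^(−0.0768·3/12) = 17.9029
Fair futures F* = (S − I)·e^(rT) = (628.55 − 17.9029)·e^0.044800 = 610.6471 × 1.045819 = 638.6263
Market R$634.24 < fair 638.6263: forward underpriced → reverse cash-and-carry (short the stock, invest proceeds at r, pay the dividends, go long the forward).
Profit at T = |F_mkt − F*| = |634.24 − 638.6263| = R$4.39 per share

R$4.39 per share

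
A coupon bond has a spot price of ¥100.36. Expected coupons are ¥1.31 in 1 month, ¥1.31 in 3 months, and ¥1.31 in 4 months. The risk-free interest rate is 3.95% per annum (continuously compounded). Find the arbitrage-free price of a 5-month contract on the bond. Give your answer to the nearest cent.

PV(coupons) I = 1.31·e^(−0.0395·1/12) + 1.31·e^(−0.0395·3/12) + 1.31·e^(−0.0395·4/12)
I = 1.3057 + 1.2971 + 1.2929 = 3.8957
F = (S − I)·e^(rT) = (100.36 − 3.8957) · e^(0.0395·5/12)
= 96.4643 · e^0.016458 = 96.4643 × 1.016594 = ¥98.07

¥98.07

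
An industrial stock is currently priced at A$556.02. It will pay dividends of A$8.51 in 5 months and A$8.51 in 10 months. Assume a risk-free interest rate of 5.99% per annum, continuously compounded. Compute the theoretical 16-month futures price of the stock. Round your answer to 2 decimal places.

PV(dividends) I = 8.51·e^(−0.0599·5/12) + 8.51·e^(−0.0599·10/12)
I = 8.3002 + 8.0956 = 16.3958
F = (S − I)·e^(rT) = (556.02 − 16.3958) · e^(0.0599·16/12)
= 539.6242 · e^0.079867 = 539.6242 × 1.083143 = A$584.49

A$584.49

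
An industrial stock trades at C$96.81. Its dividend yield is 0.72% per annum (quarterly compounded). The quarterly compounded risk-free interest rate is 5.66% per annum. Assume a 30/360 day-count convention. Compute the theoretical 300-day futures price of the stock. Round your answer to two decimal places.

C$100.85

F = S · (1+r/4)^(4T) / (1+q/4)^(4T)
= 96.81 × 1.047950 / 1.006013 = 96.81 × 1.041686
F = C$100.85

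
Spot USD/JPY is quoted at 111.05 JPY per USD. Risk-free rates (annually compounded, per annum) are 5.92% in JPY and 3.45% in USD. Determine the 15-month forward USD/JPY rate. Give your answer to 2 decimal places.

114.37

By covered interest parity, F = S · (1+r_JPY)^T / (1+r_USD)^T
= 111.05 × 1.074540 / 1.043309 = 111.05 × 1.029935
F = 114.37 JPY per USD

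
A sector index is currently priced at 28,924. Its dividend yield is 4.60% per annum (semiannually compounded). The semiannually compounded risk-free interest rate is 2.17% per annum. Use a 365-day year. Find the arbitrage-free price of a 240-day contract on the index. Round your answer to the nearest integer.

28,473

F = S · (1+r/2)^(2T) / (1+q/2)^(2T)
= 28924 × 1.014293 / 1.030356 = 28924 × 0.984410
F = 28,473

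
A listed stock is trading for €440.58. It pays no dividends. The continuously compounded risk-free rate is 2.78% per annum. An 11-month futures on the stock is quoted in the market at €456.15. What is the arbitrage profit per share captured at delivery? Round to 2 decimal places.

Fair futures: F* = S·e^(carry·T), with carry = r = 0.0278
F* = 440.58 · e^(0.0278 × 11/12) = 440.58 · e^0.025483 = 440.58 × 1.025810 = €451.9514
Market €456.15 > fair €451.9514: forward overpriced → cash-and-carry (buy spot, short the forward).
At maturity, profit = |F_mkt − F*| = |456.15 − 451.9514| = €4.20 per share

€4.20 per share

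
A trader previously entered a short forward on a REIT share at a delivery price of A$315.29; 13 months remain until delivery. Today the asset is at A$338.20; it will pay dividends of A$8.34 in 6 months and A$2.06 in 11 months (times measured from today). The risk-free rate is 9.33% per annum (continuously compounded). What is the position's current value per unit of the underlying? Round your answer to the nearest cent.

PV(remaining dividends) I = 8.34·e^(−0.0933·6/12) + 2.06·e^(−0.0933·11/12) = 9.8510
Current forward F = (S − I)·e^(rT) = (338.20 − 9.8510)·e^(0.0933·13/12) = 328.3490 × 1.106360 = 363.2722
Value (long) = (F − K)·e^(−rT) = (363.2722 − 315.29) × 0.903865 = 43.3694
Short position value = −(long value) = -A$43.37

-A$43.37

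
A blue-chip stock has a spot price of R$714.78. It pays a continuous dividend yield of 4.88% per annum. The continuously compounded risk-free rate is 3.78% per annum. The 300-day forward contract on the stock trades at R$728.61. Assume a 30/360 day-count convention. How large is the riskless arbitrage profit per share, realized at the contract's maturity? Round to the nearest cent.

Fair forward: F* = S·e^(carry·T), with carry = (r − q) = 0.0378 − 0.0488 = -0.0110
F* = 714.78 · e^(-0.0110 × 300/360) = 714.78 · e^-0.009167 = 714.78 × 0.990875 = R$708.2576
Market R$728.61 > fair R$708.2576: forward overpriced → cash-and-carry (buy spot, short the forward).
At maturity, profit = |F_mkt − F*| = |728.61 − 708.2576| = R$20.35 per share

R$20.35 per share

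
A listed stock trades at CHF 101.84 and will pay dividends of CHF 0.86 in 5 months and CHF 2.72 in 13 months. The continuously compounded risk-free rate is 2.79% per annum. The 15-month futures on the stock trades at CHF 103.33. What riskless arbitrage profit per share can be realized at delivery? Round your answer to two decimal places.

PV(dividends) I = 0.86·e^(−0.0279·5/12) + 2.72·e^(−0.0279·13/12) = 3.4891
Fair futures F* = (S − I)·e^(rT) = (101.84 − 3.4891)·e^0.034875 = 98.3509 × 1.035490 = 101.8414
Market CHF 103.33 > fair 101.8414: forward overpriced → cash-and-carry (borrow at r, buy the stock and collect the dividends, short the forward).
Profit at T = |F_mkt − F*| = |103.33 − 101.8414| = CHF 1.49 per share

CHF 1.49 per share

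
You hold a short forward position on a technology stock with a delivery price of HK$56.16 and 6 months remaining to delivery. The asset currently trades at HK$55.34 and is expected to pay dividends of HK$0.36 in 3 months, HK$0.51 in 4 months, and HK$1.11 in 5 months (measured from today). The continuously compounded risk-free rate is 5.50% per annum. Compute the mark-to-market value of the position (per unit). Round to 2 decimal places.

HK$1.24

PV(remaining dividends) I = 0.36·e^(−0.0550·3/12) + 0.51·e^(−0.0550·4/12) + 1.11·e^(−0.0550·5/12) = 1.9407
Current forward F = (S − I)·e^(rT) = (55.34 − 1.9407)·e^(0.0550·6/12) = 53.3993 × 1.027882 = 54.8882
Value (long) = (F − K)·e^(−rT) = (54.8882 − 56.16) × 0.972875 = -1.2373
Short position value = −(long value) = HK$1.24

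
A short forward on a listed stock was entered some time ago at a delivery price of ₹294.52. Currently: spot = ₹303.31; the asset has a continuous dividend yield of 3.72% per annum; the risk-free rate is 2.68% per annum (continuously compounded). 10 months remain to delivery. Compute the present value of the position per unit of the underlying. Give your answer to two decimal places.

-₹6.04

Current fair forward for the remaining 10 months: F = S·e^((r − q)·T), (r − q) = 0.0268 − 0.0372 = -0.0104
F = 303.31 · e^(-0.0104 × 10/12) = 303.31 × 0.991371 = 300.6927
Value of long forward = (F − K)·e^(−rT) = (300.6927 − 294.52) · e^(−0.0268·10/12)
= 6.1727 × 0.977914 = 6.04
Short position value = −(long value) = -₹6.04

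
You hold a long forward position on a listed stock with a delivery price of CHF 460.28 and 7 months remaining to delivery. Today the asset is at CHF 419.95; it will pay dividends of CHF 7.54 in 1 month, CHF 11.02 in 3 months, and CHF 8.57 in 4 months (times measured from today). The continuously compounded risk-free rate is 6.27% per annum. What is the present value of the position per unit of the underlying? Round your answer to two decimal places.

-CHF 50.54

PV(remaining dividends) I = 7.54·e^(−0.0627·1/12) + 11.02·e^(−0.0627·3/12) + 8.57·e^(−0.0627·4/12) = 26.7421
Current forward F = (S − I)·e^(rT) = (419.95 − 26.7421)·e^(0.0627·7/12) = 393.2079 × 1.037252 = 407.8557
Value (long) = (F − K)·e^(−rT) = (407.8557 − 460.28) × 0.964086 = -50.5415
Value = -CHF 50.54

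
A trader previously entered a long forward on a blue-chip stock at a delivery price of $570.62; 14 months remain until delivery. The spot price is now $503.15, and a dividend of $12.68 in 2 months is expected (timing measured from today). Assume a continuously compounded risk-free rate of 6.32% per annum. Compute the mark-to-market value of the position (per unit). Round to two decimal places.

-$39.46

PV(remaining dividends) I = 12.68·e^(−0.0632·2/12) = 12.5471
Current forward F = (S − I)·e^(rT) = (503.15 − 12.5471)·e^(0.0632·14/12) = 490.6029 × 1.076520 = 528.1438
Value (long) = (F − K)·e^(−rT) = (528.1438 − 570.62) × 0.928919 = -39.4569
Value = -$39.46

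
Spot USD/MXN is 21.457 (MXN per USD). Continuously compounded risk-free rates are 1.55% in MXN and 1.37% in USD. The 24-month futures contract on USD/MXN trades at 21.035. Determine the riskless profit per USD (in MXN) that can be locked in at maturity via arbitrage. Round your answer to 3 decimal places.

Fair futures: F* = S·e^(carry·T), with carry = (r_MXN − r_USD) = 0.0155 − 0.0137 = 0.0018
F* = 21.457 · e^(0.0018 × 24/12) = 21.457 · e^0.003600 = 21.457 × 1.003606 = 21.5344
Market 21.035 < fair 21.5344: forward underpriced → reverse cash-and-carry (short spot, go long the forward).
At maturity, profit = |F_mkt − F*| = |21.035 − 21.5344| = 0.499 per USD (in MXN)

0.499 per USD (in MXN)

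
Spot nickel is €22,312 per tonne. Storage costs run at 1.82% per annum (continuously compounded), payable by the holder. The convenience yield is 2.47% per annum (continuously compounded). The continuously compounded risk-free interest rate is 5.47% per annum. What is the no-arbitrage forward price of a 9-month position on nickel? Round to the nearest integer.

Net carry = r + u − y = 0.0547 + 0.0182 − 0.0247 = 0.0482
F = S·e^((r+u−y)T) = 22312 · e^(0.0482 × 9/12) = 22312 · e^0.036150
= 22312 × 1.036811 = €23,133 per tonne

€23,133 per tonne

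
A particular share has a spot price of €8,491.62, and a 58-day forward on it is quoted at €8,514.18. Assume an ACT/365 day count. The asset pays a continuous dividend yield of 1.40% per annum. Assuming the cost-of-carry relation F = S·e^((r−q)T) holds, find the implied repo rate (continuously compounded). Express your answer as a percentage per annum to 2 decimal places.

From F = S·e^((r−q)T): (r − q) = ln(F/S)/T
ln(8514.18/8491.62) = ln(1.002657) = 0.002653
(r − q) = 0.002653 / (58/365) = 0.016696
r = ln(F/S)/T + q = 0.016696 + 0.0140 = 0.030696
r = 3.07%

3.07%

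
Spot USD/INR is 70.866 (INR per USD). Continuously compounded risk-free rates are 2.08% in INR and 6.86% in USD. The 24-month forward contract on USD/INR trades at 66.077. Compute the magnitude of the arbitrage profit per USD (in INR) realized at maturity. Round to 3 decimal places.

1.672 per USD (in INR)

Fair forward: F* = S·e^(carry·T), with carry = (r_INR − r_USD) = 0.0208 − 0.0686 = -0.0478
F* = 70.866 · e^(-0.0478 × 24/12) = 70.866 · e^-0.095600 = 70.866 × 0.908827 = 64.4049
Market 66.077 > fair 64.4049: forward overpriced → cash-and-carry (buy spot, short the forward).
At maturity, profit = |F_mkt − F*| = |66.077 − 64.4049| = 1.672 per USD (in INR)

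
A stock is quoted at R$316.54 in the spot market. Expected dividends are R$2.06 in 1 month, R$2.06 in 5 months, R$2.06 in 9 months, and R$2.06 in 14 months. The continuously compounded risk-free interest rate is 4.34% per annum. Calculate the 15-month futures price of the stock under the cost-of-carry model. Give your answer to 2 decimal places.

PV(dividends) I = 2.06·e^(−0.0434·1/12) + 2.06·e^(−0.0434·5/12) + 2.06·e^(−0.0434·9/12) + 2.06·e^(−0.0434·14/12)
I = 2.0526 + 2.0231 + 1.9940 + 1.9583 = 8.0280
F = (S − I)·e^(rT) = (316.54 − 8.0280) · e^(0.0434·15/12)
= 308.5120 · e^0.054250 = 308.5120 × 1.055749 = R$325.71

R$325.71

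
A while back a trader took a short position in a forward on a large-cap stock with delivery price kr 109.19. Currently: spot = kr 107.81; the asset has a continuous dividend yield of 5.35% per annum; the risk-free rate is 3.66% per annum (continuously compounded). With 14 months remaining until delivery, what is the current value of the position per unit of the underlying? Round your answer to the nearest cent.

kr 3.34

Current fair forward for the remaining 14 months: F = S·e^((r − q)·T), (r − q) = 0.0366 − 0.0535 = -0.0169
F = 107.81 · e^(-0.0169 × 14/12) = 107.81 × 0.980476 = 105.7051
Value of long forward = (F − K)·e^(−rT) = (105.7051 − 109.19) · e^(−0.0366·14/12)
= -3.4849 × 0.958199 = -3.34
Short position value = −(long value) = kr 3.34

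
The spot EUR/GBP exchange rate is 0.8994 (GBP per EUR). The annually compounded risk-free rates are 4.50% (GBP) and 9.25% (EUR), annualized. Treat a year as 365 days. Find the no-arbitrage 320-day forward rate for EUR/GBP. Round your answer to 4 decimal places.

0.8650

By covered interest parity, F = S · (1+r_GBP)^T / (1+r_EUR)^T
= 0.8994 × 1.039344 / 1.080649 = 0.8994 × 0.961778
F = 0.8650 GBP per EUR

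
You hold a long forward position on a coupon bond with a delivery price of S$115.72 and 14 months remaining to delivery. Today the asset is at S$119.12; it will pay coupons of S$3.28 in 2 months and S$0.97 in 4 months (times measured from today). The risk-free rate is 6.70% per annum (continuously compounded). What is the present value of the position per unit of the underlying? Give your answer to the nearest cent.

PV(remaining coupons) I = 3.28·e^(−0.0670·2/12) + 0.97·e^(−0.0670·4/12) = 4.1922
Current forward F = (S − I)·e^(rT) = (119.12 − 4.1922)·e^(0.0670·14/12) = 114.9278 × 1.081303 = 124.2718
Value (long) = (F − K)·e^(−rT) = (124.2718 − 115.72) × 0.924810 = 7.9088
Value = S$7.91

S$7.91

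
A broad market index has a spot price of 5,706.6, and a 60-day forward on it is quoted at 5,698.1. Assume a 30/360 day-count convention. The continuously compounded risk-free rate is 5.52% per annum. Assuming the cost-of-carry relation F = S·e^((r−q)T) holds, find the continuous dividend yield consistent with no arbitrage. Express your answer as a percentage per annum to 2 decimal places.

6.41%

From F = S·e^((r−q)T): (r − q) = ln(F/S)/T
ln(5698.1/5706.6) = ln(0.998510) = -0.001491
(r − q) = -0.001491 / (60/360) = -0.008946
q = r − ln(F/S)/T = 0.0552 + 0.008946 = 0.064146
q = 6.41%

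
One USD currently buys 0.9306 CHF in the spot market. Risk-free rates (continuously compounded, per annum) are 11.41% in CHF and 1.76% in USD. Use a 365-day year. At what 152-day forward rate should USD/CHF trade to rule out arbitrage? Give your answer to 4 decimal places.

F = S·e^((r_CHF − r_USD)T) = 0.9306 · e^((0.1141 − 0.0176) × 152/365)
= 0.9306 · e^0.040186 = 0.9306 × 1.041004
F = 0.9688 CHF per USD

0.9688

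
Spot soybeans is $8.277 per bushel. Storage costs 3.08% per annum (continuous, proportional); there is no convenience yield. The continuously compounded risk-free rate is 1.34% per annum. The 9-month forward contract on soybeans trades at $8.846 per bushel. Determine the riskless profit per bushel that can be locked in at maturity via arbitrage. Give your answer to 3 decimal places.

$0.290 per bushel

Fair forward: F* = S·e^(carry·T), with carry = (r + u) = 0.0134 + 0.0308 = 0.0442
F* = 8.277 · e^(0.0442 × 9/12) = 8.277 · e^0.033150 = 8.277 × 1.033706 = $8.5560
Market $8.846 > fair $8.5560: forward overpriced → cash-and-carry (buy spot, short the forward).
At maturity, profit = |F_mkt − F*| = |8.846 − 8.5560| = $0.290 per bushel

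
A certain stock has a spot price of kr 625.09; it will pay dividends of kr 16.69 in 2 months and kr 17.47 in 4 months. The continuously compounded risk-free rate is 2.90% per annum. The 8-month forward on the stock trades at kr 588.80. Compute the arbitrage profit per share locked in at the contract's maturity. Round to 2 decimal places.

kr 13.92 per share

PV(dividends) I = 16.69·e^(−0.0290·2/12) + 17.47·e^(−0.0290·4/12) = 33.9115
Fair forward F* = (S − I)·e^(rT) = (625.09 − 33.9115)·e^0.019333 = 591.1785 × 1.019521 = 602.7189
Market kr 588.80 < fair 602.7189: forward underpriced → reverse cash-and-carry (short the stock, invest proceeds at r, pay the dividends, go long the forward).
Profit at T = |F_mkt − F*| = |588.80 − 602.7189| = kr 13.92 per share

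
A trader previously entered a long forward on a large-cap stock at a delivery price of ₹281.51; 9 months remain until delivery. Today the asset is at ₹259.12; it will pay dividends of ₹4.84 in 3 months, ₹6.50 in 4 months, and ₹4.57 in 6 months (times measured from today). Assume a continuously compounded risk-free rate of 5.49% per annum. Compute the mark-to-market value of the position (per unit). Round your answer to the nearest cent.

-₹26.64

PV(remaining dividends) I = 4.84·e^(−0.0549·3/12) + 6.50·e^(−0.0549·4/12) + 4.57·e^(−0.0549·6/12) = 15.6024
Current forward F = (S − I)·e^(rT) = (259.12 − 15.6024)·e^(0.0549·9/12) = 243.5176 × 1.042034 = 253.7536
Value (long) = (F − K)·e^(−rT) = (253.7536 − 281.51) × 0.959661 = -26.6367
Value = -₹26.64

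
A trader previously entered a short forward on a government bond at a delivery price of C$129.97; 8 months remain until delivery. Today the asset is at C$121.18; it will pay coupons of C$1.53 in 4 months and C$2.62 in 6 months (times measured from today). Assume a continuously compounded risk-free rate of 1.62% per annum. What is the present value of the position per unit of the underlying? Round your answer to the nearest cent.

C$11.51

PV(remaining coupons) I = 1.53·e^(−0.0162·4/12) + 2.62·e^(−0.0162·6/12) = 4.1206
Current forward F = (S − I)·e^(rT) = (121.18 − 4.1206)·e^(0.0162·8/12) = 117.0594 × 1.010859 = 118.3305
Value (long) = (F − K)·e^(−rT) = (118.3305 − 129.97) × 0.989258 = -11.5145
Short position value = −(long value) = C$11.51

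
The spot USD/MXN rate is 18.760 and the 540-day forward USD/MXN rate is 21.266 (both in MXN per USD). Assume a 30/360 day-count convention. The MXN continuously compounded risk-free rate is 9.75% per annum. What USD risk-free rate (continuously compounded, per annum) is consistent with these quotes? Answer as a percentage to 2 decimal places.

F = S·e^((r_MXN − r_USD)T) ⇒ r_USD = r_MXN − ln(F/S)/T
ln(21.266/18.760) = 0.125383; /(540/360) = 0.083589
r_USD = 0.0975 − 0.083589 = 0.013911
r_USD = 1.39%

1.39%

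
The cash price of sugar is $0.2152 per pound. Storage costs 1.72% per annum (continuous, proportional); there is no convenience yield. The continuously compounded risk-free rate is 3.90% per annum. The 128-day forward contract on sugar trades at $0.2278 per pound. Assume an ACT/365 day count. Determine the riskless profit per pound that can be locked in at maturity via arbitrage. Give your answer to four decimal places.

$0.0083 per pound

Fair forward: F* = S·e^(carry·T), with carry = (r + u) = 0.0390 + 0.0172 = 0.0562
F* = 0.2152 · e^(0.0562 × 128/365) = 0.2152 · e^0.019708 = 0.2152 × 1.019903 = $0.2195
Market $0.2278 > fair $0.2195: forward overpriced → cash-and-carry (buy spot, short the forward).
At maturity, profit = |F_mkt − F*| = |0.2278 − 0.2195| = $0.0083 per pound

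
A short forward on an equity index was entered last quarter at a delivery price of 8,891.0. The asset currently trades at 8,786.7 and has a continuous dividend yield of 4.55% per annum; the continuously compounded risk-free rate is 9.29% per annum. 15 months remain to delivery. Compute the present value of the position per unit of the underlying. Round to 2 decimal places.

-384.68

Current fair forward for the remaining 15 months: F = S·e^((r − q)·T), (r − q) = 0.0929 − 0.0455 = 0.0474
F = 8786.7 · e^(0.0474 × 15/12) = 8786.7 × 1.06104047 = 9323.0443
Value of long forward = (F − K)·e^(−rT) = (9323.0443 − 8891.0) · e^(−0.0929·15/12)
= 432.0443 × 0.89036392 = 384.68
Short position value = −(long value) = -384.68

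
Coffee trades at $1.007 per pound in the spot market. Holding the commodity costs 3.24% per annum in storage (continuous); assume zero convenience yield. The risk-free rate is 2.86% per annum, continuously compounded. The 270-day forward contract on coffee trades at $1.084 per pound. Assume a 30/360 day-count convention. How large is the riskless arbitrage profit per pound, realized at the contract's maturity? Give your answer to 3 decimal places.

$0.030 per pound

Fair forward: F* = S·e^(carry·T), with carry = (r + u) = 0.0286 + 0.0324 = 0.0610
F* = 1.007 · e^(0.0610 × 270/360) = 1.007 · e^0.045750 = 1.007 × 1.046813 = $1.0541
Market $1.084 > fair $1.0541: forward overpriced → cash-and-carry (buy spot, short the forward).
At maturity, profit = |F_mkt − F*| = |1.084 − 1.0541| = $0.030 per pound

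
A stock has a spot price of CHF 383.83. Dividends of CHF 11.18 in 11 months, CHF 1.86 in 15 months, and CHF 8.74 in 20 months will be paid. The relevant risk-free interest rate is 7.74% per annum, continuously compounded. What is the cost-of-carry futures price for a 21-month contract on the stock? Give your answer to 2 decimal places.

PV(dividends) I = 11.18·e^(−0.0774·11/12) + 1.86·e^(−0.0774·15/12) + 8.74·e^(−0.0774·20/12)
I = 10.4143 + 1.6885 + 7.6822 = 19.7850
F = (S − I)·e^(rT) = (383.83 − 19.7850) · e^(0.0774·21/12)
= 364.0450 · e^0.135450 = 364.0450 × 1.145052 = CHF 416.85

CHF 416.85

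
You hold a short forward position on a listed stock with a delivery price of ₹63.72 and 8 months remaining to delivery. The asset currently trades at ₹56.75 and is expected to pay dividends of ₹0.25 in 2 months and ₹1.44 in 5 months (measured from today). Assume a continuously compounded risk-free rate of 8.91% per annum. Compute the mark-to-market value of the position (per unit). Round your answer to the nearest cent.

PV(remaining dividends) I = 0.25·e^(−0.0891·2/12) + 1.44·e^(−0.0891·5/12) = 1.6338
Current forward F = (S − I)·e^(rT) = (56.75 − 1.6338)·e^(0.0891·8/12) = 55.1162 × 1.061200 = 58.4893
Value (long) = (F − K)·e^(−rT) = (58.4893 − 63.72) × 0.942330 = -4.9290
Short position value = −(long value) = ₹4.93

₹4.93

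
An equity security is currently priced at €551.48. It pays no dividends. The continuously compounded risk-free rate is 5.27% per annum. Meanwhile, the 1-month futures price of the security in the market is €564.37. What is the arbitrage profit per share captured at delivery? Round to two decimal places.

Fair futures: F* = S·e^(carry·T), with carry = r = 0.0527
F* = 551.48 · e^(0.0527 × 1/12) = 551.48 · e^0.004392 = 551.48 × 1.004402 = €553.9076
Market €564.37 > fair €553.9076: forward overpriced → cash-and-carry (buy spot, short the forward).
At maturity, profit = |F_mkt − F*| = |564.37 − 553.9076| = €10.46 per share

€10.46 per share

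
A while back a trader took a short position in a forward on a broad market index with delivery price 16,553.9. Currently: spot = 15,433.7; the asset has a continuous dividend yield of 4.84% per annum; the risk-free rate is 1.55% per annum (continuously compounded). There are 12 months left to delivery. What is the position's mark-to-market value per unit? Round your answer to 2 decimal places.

Current fair forward for the remaining 12 months: F = S·e^((r − q)·T), (r − q) = 0.0155 − 0.0484 = -0.0329
F = 15433.7 · e^(-0.0329 × 12/12) = 15433.7 × 0.96763532 = 14934.1932
Value of long forward = (F − K)·e^(−rT) = (14934.1932 − 16553.9) · e^(−0.0155·12/12)
= -1619.7068 × 0.98461951 = -1594.79
Short position value = −(long value) = 1594.79

1594.79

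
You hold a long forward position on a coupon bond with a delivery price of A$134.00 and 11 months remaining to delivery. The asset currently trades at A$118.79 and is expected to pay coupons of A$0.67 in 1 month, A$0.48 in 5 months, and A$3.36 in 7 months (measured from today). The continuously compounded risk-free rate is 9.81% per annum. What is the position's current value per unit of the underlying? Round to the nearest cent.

-A$7.98

PV(remaining coupons) I = 0.67·e^(−0.0981·1/12) + 0.48·e^(−0.0981·5/12) + 3.36·e^(−0.0981·7/12) = 4.2984
Current forward F = (S − I)·e^(rT) = (118.79 − 4.2984)·e^(0.0981·11/12) = 114.4916 × 1.094092 = 125.2643
Value (long) = (F − K)·e^(−rT) = (125.2643 − 134.00) × 0.914000 = -7.9844
Value = -A$7.98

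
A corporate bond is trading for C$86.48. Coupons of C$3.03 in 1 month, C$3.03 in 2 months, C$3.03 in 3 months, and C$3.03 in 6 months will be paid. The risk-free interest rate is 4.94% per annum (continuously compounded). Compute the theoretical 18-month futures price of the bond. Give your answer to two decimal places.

PV(coupons) I = 3.03·e^(−0.0494·1/12) + 3.03·e^(−0.0494·2/12) + 3.03·e^(−0.0494·3/12) + 3.03·e^(−0.0494·6/12)
I = 3.0176 + 3.0052 + 2.9928 + 2.9561 = 11.9717
F = (S − I)·e^(rT) = (86.48 − 11.9717) · e^(0.0494·18/12)
= 74.5083 · e^0.074100 = 74.5083 × 1.076914 = C$80.24

C$80.24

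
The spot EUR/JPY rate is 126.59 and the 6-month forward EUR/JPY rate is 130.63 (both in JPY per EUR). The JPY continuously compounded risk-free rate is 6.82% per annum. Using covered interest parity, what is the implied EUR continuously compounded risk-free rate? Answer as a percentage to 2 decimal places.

0.54%

F = S·e^((r_JPY − r_EUR)T) ⇒ r_EUR = r_JPY − ln(F/S)/T
ln(130.63/126.59) = 0.031415; /(6/12) = 0.062830
r_EUR = 0.0682 − 0.062830 = 0.005370
r_EUR = 0.54%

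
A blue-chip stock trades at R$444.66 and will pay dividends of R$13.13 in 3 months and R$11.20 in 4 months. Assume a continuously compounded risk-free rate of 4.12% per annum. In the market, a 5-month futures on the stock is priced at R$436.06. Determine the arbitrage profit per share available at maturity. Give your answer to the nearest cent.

PV(dividends) I = 13.13·e^(−0.0412·3/12) + 11.20·e^(−0.0412·4/12) = 24.0427
Fair futures F* = (S − I)·e^(rT) = (444.66 − 24.0427)·e^0.017167 = 420.6173 × 1.017315 = 427.9003
Market R$436.06 > fair 427.9003: forward overpriced → cash-and-carry (borrow at r, buy the stock and collect the dividends, short the forward).
Profit at T = |F_mkt − F*| = |436.06 − 427.9003| = R$8.16 per share

R$8.16 per share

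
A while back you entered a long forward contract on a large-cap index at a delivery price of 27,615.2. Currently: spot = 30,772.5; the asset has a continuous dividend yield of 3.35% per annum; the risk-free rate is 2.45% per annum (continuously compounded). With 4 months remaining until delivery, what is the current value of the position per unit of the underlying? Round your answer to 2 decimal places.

3040.19

Current fair forward for the remaining 4 months: F = S·e^((r − q)·T), (r − q) = 0.0245 − 0.0335 = -0.0090
F = 30772.5 · e^(-0.0090 × 4/12) = 30772.5 × 0.99700450 = 30680.3210
Value of long forward = (F − K)·e^(−rT) = (30680.3210 − 27615.2) · e^(−0.0245·4/12)
= 3065.1210 × 0.99186659 = 3040.19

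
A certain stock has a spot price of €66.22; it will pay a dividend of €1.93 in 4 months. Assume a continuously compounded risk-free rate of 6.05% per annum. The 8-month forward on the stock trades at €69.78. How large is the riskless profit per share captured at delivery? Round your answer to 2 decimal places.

PV(dividends) I = 1.93·e^(−0.0605·4/12) = 1.8915
Fair forward F* = (S − I)·e^(rT) = (66.22 − 1.8915)·e^0.040333 = 64.3285 × 1.041157 = 66.9761
Market €69.78 > fair 66.9761: forward overpriced → cash-and-carry (borrow at r, buy the stock and collect the dividends, short the forward).
Profit at T = |F_mkt − F*| = |69.78 − 66.9761| = €2.80 per share

€2.80 per share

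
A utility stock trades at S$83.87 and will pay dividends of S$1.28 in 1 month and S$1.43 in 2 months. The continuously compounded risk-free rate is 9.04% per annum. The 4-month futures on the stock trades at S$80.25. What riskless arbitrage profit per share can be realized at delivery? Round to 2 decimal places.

PV(dividends) I = 1.28·e^(−0.0904·1/12) + 1.43·e^(−0.0904·2/12) = 2.6790
Fair futures F* = (S − I)·e^(rT) = (83.87 − 2.6790)·e^0.030133 = 81.1910 × 1.030592 = 83.6748
Market S$80.25 < fair 83.6748: forward underpriced → reverse cash-and-carry (short the stock, invest proceeds at r, pay the dividends, go long the forward).
Profit at T = |F_mkt − F*| = |80.25 − 83.6748| = S$3.42 per share

S$3.42 per share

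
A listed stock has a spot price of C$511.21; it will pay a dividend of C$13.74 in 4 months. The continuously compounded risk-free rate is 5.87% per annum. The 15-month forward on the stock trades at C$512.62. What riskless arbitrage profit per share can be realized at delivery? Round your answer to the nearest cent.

C$23.01 per share

PV(dividends) I = 13.74·e^(−0.0587·4/12) = 13.4738
Fair forward F* = (S − I)·e^(rT) = (511.21 − 13.4738)·e^0.073375 = 497.7362 × 1.076134 = 535.6308
Market C$512.62 < fair 535.6308: forward underpriced → reverse cash-and-carry (short the stock, invest proceeds at r, pay the dividends, go long the forward).
Profit at T = |F_mkt − F*| = |512.62 − 535.6308| = C$23.01 per share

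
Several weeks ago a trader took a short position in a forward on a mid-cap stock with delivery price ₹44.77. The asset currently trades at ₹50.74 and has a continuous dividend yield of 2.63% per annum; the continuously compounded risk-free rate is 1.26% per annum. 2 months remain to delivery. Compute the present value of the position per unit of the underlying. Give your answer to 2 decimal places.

Current fair forward for the remaining 2 months: F = S·e^((r − q)·T), (r − q) = 0.0126 − 0.0263 = -0.0137
F = 50.74 · e^(-0.0137 × 2/12) = 50.74 × 0.997719 = 50.6243
Value of long forward = (F − K)·e^(−rT) = (50.6243 − 44.77) · e^(−0.0126·2/12)
= 5.8543 × 0.997902 = 5.84
Short position value = −(long value) = -₹5.84

-₹5.84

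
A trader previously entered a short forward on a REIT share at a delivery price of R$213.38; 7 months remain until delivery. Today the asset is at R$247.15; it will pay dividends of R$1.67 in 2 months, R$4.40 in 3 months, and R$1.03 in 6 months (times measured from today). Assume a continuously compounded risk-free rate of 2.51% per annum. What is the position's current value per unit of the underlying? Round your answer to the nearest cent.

-R$29.82

PV(remaining dividends) I = 1.67·e^(−0.0251·2/12) + 4.40·e^(−0.0251·3/12) + 1.03·e^(−0.0251·6/12) = 7.0527
Current forward F = (S − I)·e^(rT) = (247.15 − 7.0527)·e^(0.0251·7/12) = 240.0973 × 1.014749 = 243.6385
Value (long) = (F − K)·e^(−rT) = (243.6385 − 213.38) × 0.985465 = 29.8187
Short position value = −(long value) = -R$29.82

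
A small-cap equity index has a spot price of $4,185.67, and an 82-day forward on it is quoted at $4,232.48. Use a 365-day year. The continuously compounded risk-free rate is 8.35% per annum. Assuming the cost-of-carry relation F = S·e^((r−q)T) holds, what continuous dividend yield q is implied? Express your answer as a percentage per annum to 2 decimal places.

From F = S·e^((r−q)T): (r − q) = ln(F/S)/T
ln(4232.48/4185.67) = ln(1.011183) = 0.011121
(r − q) = 0.011121 / (82/365) = 0.049502
q = r − ln(F/S)/T = 0.0835 − 0.049502 = 0.033998
q = 3.40%

3.40%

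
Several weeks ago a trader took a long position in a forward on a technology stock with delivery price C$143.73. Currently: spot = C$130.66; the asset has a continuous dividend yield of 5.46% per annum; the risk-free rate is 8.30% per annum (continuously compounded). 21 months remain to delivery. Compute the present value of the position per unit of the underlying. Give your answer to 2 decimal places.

-C$5.55

Current fair forward for the remaining 21 months: F = S·e^((r − q)·T), (r − q) = 0.0830 − 0.0546 = 0.0284
F = 130.66 · e^(0.0284 × 21/12) = 130.66 × 1.050956 = 137.3179
Value of long forward = (F − K)·e^(−rT) = (137.3179 − 143.73) · e^(−0.0830·21/12)
= -6.4121 × 0.864806 = -5.55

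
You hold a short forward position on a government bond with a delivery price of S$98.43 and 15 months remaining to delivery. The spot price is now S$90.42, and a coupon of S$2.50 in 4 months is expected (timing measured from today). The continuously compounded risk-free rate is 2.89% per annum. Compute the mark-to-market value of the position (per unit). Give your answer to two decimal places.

PV(remaining coupons) I = 2.50·e^(−0.0289·4/12) = 2.4760
Current forward F = (S − I)·e^(rT) = (90.42 − 2.4760)·e^(0.0289·15/12) = 87.9440 × 1.036785 = 91.1790
Value (long) = (F − K)·e^(−rT) = (91.1790 − 98.43) × 0.964520 = -6.9937
Short position value = −(long value) = S$6.99

S$6.99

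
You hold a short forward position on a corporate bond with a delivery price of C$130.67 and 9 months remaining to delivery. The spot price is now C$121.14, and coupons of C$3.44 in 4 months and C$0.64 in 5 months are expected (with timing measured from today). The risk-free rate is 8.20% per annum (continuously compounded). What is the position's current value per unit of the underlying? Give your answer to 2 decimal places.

PV(remaining coupons) I = 3.44·e^(−0.0820·4/12) + 0.64·e^(−0.0820·5/12) = 3.9657
Current forward F = (S − I)·e^(rT) = (121.14 − 3.9657)·e^(0.0820·9/12) = 117.1743 × 1.063430 = 124.6067
Value (long) = (F − K)·e^(−rT) = (124.6067 − 130.67) × 0.940353 = -5.7016
Short position value = −(long value) = C$5.70

C$5.70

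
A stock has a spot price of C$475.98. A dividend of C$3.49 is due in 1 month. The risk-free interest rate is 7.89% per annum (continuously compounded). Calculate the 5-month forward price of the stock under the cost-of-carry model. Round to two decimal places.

C$488.30

PV(dividends) I = 3.49·e^(−0.0789·1/12)
I = 3.4671
F = (S − I)·e^(rT) = (475.98 − 3.4671) · e^(0.0789·5/12)
= 472.5129 · e^0.032875 = 472.5129 × 1.033421 = C$488.30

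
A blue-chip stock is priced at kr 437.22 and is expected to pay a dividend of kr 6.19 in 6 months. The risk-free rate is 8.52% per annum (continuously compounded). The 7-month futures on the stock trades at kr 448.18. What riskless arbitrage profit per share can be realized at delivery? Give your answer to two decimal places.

kr 5.08 per share

PV(dividends) I = 6.19·e^(−0.0852·6/12) = 5.9318
Fair futures F* = (S − I)·e^(rT) = (437.22 − 5.9318)·e^0.049700 = 431.2882 × 1.050956 = 453.2649
Market kr 448.18 < fair 453.2649: forward underpriced → reverse cash-and-carry (short the stock, invest proceeds at r, pay the dividends, go long the forward).
Profit at T = |F_mkt − F*| = |448.18 − 453.2649| = kr 5.08 per share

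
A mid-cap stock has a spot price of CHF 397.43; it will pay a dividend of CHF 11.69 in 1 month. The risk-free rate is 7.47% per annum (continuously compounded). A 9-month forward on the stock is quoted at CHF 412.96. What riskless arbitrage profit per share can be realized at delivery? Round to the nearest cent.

PV(dividends) I = 11.69·e^(−0.0747·1/12) = 11.6175
Fair forward F* = (S − I)·e^(rT) = (397.43 − 11.6175)·e^0.056025 = 385.8125 × 1.057624 = 408.0446
Market CHF 412.96 > fair 408.0446: forward overpriced → cash-and-carry (borrow at r, buy the stock and collect the dividends, short the forward).
Profit at T = |F_mkt − F*| = |412.96 − 408.0446| = CHF 4.92 per share

CHF 4.92 per share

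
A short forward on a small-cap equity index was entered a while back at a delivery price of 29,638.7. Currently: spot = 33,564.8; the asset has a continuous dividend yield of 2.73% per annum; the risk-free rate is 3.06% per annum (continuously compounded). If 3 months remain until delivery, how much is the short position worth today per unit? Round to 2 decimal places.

-3923.67

Current fair forward for the remaining 3 months: F = S·e^((r − q)·T), (r − q) = 0.0306 − 0.0273 = 0.0033
F = 33564.8 · e^(0.0033 × 3/12) = 33564.8 × 1.00082534 = 33592.5024
Value of long forward = (F − K)·e^(−rT) = (33592.5024 − 29638.7) · e^(−0.0306·3/12)
= 3953.8024 × 0.99237919 = 3923.67
Short position value = −(long value) = -3923.67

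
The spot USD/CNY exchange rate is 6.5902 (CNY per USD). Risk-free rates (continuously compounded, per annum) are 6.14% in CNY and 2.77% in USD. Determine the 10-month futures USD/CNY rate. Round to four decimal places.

6.7779

F = S·e^((r_CNY − r_USD)T) = 6.5902 · e^((0.0614 − 0.0277) × 10/12)
= 6.5902 · e^0.028083 = 6.5902 × 1.028481
F = 6.7779 CNY per USD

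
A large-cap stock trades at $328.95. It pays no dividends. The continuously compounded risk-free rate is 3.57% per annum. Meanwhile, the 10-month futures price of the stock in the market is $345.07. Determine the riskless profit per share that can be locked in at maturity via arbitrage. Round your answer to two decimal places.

Fair futures: F* = S·e^(carry·T), with carry = r = 0.0357
F* = 328.95 · e^(0.0357 × 10/12) = 328.95 · e^0.029750 = 328.95 × 1.030197 = $338.8833
Market $345.07 > fair $338.8833: forward overpriced → cash-and-carry (buy spot, short the forward).
At maturity, profit = |F_mkt − F*| = |345.07 − 338.8833| = $6.19 per share

$6.19 per share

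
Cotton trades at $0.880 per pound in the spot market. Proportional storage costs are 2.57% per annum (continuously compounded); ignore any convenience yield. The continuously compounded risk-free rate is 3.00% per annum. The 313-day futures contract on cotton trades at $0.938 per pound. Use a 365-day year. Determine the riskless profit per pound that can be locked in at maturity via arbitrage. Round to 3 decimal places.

Fair futures: F* = S·e^(carry·T), with carry = (r + u) = 0.0300 + 0.0257 = 0.0557
F* = 0.880 · e^(0.0557 × 313/365) = 0.880 · e^0.047765 = 0.880 × 1.048924 = $0.9231
Market $0.938 > fair $0.9231: forward overpriced → cash-and-carry (buy spot, short the forward).
At maturity, profit = |F_mkt − F*| = |0.938 − 0.9231| = $0.015 per pound

$0.015 per pound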